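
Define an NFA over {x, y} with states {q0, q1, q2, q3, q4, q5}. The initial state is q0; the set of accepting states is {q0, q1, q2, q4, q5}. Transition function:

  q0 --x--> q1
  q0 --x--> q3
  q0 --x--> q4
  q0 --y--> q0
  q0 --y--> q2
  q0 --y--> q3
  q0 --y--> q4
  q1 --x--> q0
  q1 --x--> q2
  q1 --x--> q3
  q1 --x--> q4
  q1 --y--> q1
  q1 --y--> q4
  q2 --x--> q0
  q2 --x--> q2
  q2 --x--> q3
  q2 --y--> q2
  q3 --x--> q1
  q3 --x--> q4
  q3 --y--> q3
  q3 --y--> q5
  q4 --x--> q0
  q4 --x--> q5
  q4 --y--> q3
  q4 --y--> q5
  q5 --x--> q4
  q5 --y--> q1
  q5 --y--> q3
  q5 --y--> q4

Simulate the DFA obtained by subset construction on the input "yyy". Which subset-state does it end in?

Start: {q0}.
δ(q0,y) = {q0, q2, q3, q4}.
Union: {q0, q2, q3, q4}.
After y: {q0, q2, q3, q4}.
δ(q0,y) = {q0, q2, q3, q4}; δ(q2,y) = {q2}; δ(q3,y) = {q3, q5}; δ(q4,y) = {q3, q5}.
Union: {q0, q2, q3, q4, q5}.
After y: {q0, q2, q3, q4, q5}.
δ(q0,y) = {q0, q2, q3, q4}; δ(q2,y) = {q2}; δ(q3,y) = {q3, q5}; δ(q4,y) = {q3, q5}; δ(q5,y) = {q1, q3, q4}.
Union: {q0, q1, q2, q3, q4, q5}.
After y: {q0, q1, q2, q3, q4, q5}.

{q0, q1, q2, q3, q4, q5}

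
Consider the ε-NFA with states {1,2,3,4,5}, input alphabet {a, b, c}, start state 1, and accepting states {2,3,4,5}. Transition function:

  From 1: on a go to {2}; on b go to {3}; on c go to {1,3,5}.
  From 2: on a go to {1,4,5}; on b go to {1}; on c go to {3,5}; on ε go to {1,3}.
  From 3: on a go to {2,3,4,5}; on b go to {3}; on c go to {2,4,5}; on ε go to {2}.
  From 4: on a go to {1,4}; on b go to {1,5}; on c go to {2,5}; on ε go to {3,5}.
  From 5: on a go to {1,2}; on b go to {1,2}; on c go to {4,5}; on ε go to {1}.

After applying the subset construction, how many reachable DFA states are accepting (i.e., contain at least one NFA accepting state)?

Start state of the DFA: {1} (ε-closure of the NFA start).
{1} --a--> {1,2,3}  [new]
{1} --b--> {1,2,3}  [seen]
{1} --c--> {1,2,3,5}  [new]
{1,2,3} --a--> {1,2,3,4,5}  [new]
{1,2,3} --b--> {1,2,3}  [seen]
{1,2,3} --c--> {1,2,3,4,5}  [seen]
{1,2,3,5} --a--> {1,2,3,4,5}  [seen]
{1,2,3,5} --b--> {1,2,3}  [seen]
{1,2,3,5} --c--> {1,2,3,4,5}  [seen]
{1,2,3,4,5} --a--> {1,2,3,4,5}  [seen]
{1,2,3,4,5} --b--> {1,2,3,5}  [seen]
{1,2,3,4,5} --c--> {1,2,3,4,5}  [seen]
Reachable DFA states: {1}, {1,2,3}, {1,2,3,5}, {1,2,3,4,5}.
Accepting DFA states (contain an NFA accepting state): {1,2,3}, {1,2,3,5}, {1,2,3,4,5}.

3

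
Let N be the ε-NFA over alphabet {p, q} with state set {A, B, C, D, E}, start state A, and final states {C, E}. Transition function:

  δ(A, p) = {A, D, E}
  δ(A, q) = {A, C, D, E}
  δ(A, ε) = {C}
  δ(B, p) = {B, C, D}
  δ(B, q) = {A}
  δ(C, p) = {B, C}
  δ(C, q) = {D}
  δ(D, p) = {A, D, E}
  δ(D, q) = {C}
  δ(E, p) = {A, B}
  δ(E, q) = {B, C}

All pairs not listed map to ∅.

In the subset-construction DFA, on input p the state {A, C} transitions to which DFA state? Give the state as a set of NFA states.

{A, B, C, D, E}

δ(A,p) = {A, D, E}; δ(C,p) = {B, C}.
Union: {A, B, C, D, E}.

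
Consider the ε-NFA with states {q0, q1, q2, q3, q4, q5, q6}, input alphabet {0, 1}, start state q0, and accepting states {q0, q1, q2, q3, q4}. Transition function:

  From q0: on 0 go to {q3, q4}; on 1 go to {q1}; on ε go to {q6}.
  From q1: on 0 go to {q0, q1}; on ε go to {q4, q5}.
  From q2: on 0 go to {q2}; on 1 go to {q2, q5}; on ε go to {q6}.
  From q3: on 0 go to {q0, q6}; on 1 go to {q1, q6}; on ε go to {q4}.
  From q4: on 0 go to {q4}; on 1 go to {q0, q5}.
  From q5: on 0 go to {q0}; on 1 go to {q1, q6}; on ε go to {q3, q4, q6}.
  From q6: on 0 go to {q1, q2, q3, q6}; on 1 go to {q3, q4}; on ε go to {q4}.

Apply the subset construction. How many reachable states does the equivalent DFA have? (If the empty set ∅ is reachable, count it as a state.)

4

Start state of the DFA: {q0, q4, q6} (ε-closure of the NFA start).
{q0, q4, q6} --0--> {q1, q2, q3, q4, q5, q6}  [new]
{q0, q4, q6} --1--> {q0, q1, q3, q4, q5, q6}  [new]
{q1, q2, q3, q4, q5, q6} --0--> {q0, q1, q2, q3, q4, q5, q6}  [new]
{q1, q2, q3, q4, q5, q6} --1--> {q0, q1, q2, q3, q4, q5, q6}  [seen]
{q0, q1, q3, q4, q5, q6} --0--> {q0, q1, q2, q3, q4, q5, q6}  [seen]
{q0, q1, q3, q4, q5, q6} --1--> {q0, q1, q3, q4, q5, q6}  [seen]
{q0, q1, q2, q3, q4, q5, q6} --0--> {q0, q1, q2, q3, q4, q5, q6}  [seen]
{q0, q1, q2, q3, q4, q5, q6} --1--> {q0, q1, q2, q3, q4, q5, q6}  [seen]
Reachable DFA states: {q0, q4, q6}, {q1, q2, q3, q4, q5, q6}, {q0, q1, q3, q4, q5, q6}, {q0, q1, q2, q3, q4, q5, q6}.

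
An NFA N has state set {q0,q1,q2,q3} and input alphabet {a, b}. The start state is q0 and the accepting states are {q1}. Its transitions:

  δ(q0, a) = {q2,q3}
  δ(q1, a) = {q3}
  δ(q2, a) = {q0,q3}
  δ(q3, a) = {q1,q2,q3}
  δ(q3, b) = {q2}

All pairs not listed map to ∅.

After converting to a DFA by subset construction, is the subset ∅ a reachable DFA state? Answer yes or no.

Start state of the DFA: {q0}.
{q0} --a--> {q2,q3}  [new]
{q0} --b--> ∅  [new]
{q2,q3} --a--> {q0,q1,q2,q3}  [new]
{q2,q3} --b--> {q2}  [new]
∅ --a--> ∅  [seen]
∅ --b--> ∅  [seen]
{q0,q1,q2,q3} --a--> {q0,q1,q2,q3}  [seen]
{q0,q1,q2,q3} --b--> {q2}  [seen]
{q2} --a--> {q0,q3}  [new]
{q2} --b--> ∅  [seen]
{q0,q3} --a--> {q1,q2,q3}  [new]
{q0,q3} --b--> {q2}  [seen]
{q1,q2,q3} --a--> {q0,q1,q2,q3}  [seen]
{q1,q2,q3} --b--> {q2}  [seen]
Reachable DFA states: {q0}, {q2,q3}, ∅, {q0,q1,q2,q3}, {q2}, {q0,q3}, {q1,q2,q3}.
∅ is among them.

yes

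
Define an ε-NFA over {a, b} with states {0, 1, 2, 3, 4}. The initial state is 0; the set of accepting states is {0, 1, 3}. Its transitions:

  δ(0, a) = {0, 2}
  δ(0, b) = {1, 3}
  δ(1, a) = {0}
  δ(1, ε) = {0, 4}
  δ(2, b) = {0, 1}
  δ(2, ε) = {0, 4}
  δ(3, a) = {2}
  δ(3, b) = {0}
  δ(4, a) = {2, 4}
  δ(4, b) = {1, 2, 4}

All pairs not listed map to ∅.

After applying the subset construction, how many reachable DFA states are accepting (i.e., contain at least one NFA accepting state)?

Start state of the DFA: {0} (ε-closure of the NFA start).
{0} --a--> {0, 2, 4}  [new]
{0} --b--> {0, 1, 3, 4}  [new]
{0, 2, 4} --a--> {0, 2, 4}  [seen]
{0, 2, 4} --b--> {0, 1, 2, 3, 4}  [new]
{0, 1, 3, 4} --a--> {0, 2, 4}  [seen]
{0, 1, 3, 4} --b--> {0, 1, 2, 3, 4}  [seen]
{0, 1, 2, 3, 4} --a--> {0, 2, 4}  [seen]
{0, 1, 2, 3, 4} --b--> {0, 1, 2, 3, 4}  [seen]
Reachable DFA states: {0}, {0, 2, 4}, {0, 1, 3, 4}, {0, 1, 2, 3, 4}.
Accepting DFA states (contain an NFA accepting state): {0}, {0, 2, 4}, {0, 1, 3, 4}, {0, 1, 2, 3, 4}.

4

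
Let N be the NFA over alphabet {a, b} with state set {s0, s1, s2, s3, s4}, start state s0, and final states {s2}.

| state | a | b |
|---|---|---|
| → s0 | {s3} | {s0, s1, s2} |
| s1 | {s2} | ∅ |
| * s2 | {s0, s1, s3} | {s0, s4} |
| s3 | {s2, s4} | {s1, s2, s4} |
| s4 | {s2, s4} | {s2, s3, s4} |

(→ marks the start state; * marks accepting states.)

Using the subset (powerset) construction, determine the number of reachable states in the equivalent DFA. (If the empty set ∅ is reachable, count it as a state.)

Start state of the DFA: {s0}.
{s0} --a--> {s3}  [new]
{s0} --b--> {s0, s1, s2}  [new]
{s3} --a--> {s2, s4}  [new]
{s3} --b--> {s1, s2, s4}  [new]
{s0, s1, s2} --a--> {s0, s1, s2, s3}  [new]
{s0, s1, s2} --b--> {s0, s1, s2, s4}  [new]
{s2, s4} --a--> {s0, s1, s2, s3, s4}  [new]
{s2, s4} --b--> {s0, s2, s3, s4}  [new]
{s1, s2, s4} --a--> {s0, s1, s2, s3, s4}  [seen]
{s1, s2, s4} --b--> {s0, s2, s3, s4}  [seen]
{s0, s1, s2, s3} --a--> {s0, s1, s2, s3, s4}  [seen]
{s0, s1, s2, s3} --b--> {s0, s1, s2, s4}  [seen]
{s0, s1, s2, s4} --a--> {s0, s1, s2, s3, s4}  [seen]
{s0, s1, s2, s4} --b--> {s0, s1, s2, s3, s4}  [seen]
{s0, s1, s2, s3, s4} --a--> {s0, s1, s2, s3, s4}  [seen]
{s0, s1, s2, s3, s4} --b--> {s0, s1, s2, s3, s4}  [seen]
{s0, s2, s3, s4} --a--> {s0, s1, s2, s3, s4}  [seen]
{s0, s2, s3, s4} --b--> {s0, s1, s2, s3, s4}  [seen]
Reachable DFA states: {s0}, {s3}, {s0, s1, s2}, {s2, s4}, {s1, s2, s4}, {s0, s1, s2, s3}, {s0, s1, s2, s4}, {s0, s1, s2, s3, s4}, {s0, s2, s3, s4}.

9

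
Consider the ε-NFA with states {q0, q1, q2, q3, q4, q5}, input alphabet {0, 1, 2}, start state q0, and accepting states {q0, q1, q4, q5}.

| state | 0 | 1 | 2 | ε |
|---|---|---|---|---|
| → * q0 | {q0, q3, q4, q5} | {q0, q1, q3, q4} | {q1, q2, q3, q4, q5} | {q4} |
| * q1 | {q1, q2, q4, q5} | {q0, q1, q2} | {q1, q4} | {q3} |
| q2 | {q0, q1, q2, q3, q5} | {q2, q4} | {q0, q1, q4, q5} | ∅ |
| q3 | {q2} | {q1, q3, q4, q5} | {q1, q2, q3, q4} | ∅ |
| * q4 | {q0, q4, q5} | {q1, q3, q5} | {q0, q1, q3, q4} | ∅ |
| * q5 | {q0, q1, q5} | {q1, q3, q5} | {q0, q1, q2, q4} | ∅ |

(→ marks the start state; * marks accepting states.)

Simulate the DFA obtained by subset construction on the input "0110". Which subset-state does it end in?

Start: {q0, q4}.
δ(q0,0) = {q0, q3, q4, q5}; δ(q4,0) = {q0, q4, q5}.
Union: {q0, q3, q4, q5}.
After 0: {q0, q3, q4, q5}.
δ(q0,1) = {q0, q1, q3, q4}; δ(q3,1) = {q1, q3, q4, q5}; δ(q4,1) = {q1, q3, q5}; δ(q5,1) = {q1, q3, q5}.
Union: {q0, q1, q3, q4, q5}.
After 1: {q0, q1, q3, q4, q5}.
δ(q0,1) = {q0, q1, q3, q4}; δ(q1,1) = {q0, q1, q2}; δ(q3,1) = {q1, q3, q4, q5}; δ(q4,1) = {q1, q3, q5}; δ(q5,1) = {q1, q3, q5}.
Union: {q0, q1, q2, q3, q4, q5}.
After 1: {q0, q1, q2, q3, q4, q5}.
δ(q0,0) = {q0, q3, q4, q5}; δ(q1,0) = {q1, q2, q4, q5}; δ(q2,0) = {q0, q1, q2, q3, q5}; δ(q3,0) = {q2}; δ(q4,0) = {q0, q4, q5}; δ(q5,0) = {q0, q1, q5}.
Union: {q0, q1, q2, q3, q4, q5}.
After 0: {q0, q1, q2, q3, q4, q5}.

{q0, q1, q2, q3, q4, q5}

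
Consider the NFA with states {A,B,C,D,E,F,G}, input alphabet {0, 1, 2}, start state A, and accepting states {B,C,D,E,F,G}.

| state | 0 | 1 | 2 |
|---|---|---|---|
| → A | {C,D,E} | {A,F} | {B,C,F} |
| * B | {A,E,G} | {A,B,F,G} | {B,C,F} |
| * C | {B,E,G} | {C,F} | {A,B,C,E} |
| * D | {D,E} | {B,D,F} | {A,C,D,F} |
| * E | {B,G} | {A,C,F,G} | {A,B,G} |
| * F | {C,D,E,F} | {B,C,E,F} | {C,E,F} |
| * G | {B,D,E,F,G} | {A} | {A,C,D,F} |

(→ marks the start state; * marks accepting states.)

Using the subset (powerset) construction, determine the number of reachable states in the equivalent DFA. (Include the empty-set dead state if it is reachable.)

14

Start state of the DFA: {A}.
{A} --0--> {C,D,E}  [new]
{A} --1--> {A,F}  [new]
{A} --2--> {B,C,F}  [new]
{C,D,E} --0--> {B,D,E,G}  [new]
{C,D,E} --1--> {A,B,C,D,F,G}  [new]
{C,D,E} --2--> {A,B,C,D,E,F,G}  [new]
{A,F} --0--> {C,D,E,F}  [new]
{A,F} --1--> {A,B,C,E,F}  [new]
{A,F} --2--> {B,C,E,F}  [new]
{B,C,F} --0--> {A,B,C,D,E,F,G}  [seen]
{B,C,F} --1--> {A,B,C,E,F,G}  [new]
{B,C,F} --2--> {A,B,C,E,F}  [seen]
{B,D,E,G} --0--> {A,B,D,E,F,G}  [new]
{B,D,E,G} --1--> {A,B,C,D,F,G}  [seen]
{B,D,E,G} --2--> {A,B,C,D,F,G}  [seen]
{A,B,C,D,F,G} --0--> {A,B,C,D,E,F,G}  [seen]
{A,B,C,D,F,G} --1--> {A,B,C,D,E,F,G}  [seen]
{A,B,C,D,F,G} --2--> {A,B,C,D,E,F}  [new]
{A,B,C,D,E,F,G} --0--> {A,B,C,D,E,F,G}  [seen]
{A,B,C,D,E,F,G} --1--> {A,B,C,D,E,F,G}  [seen]
{A,B,C,D,E,F,G} --2--> {A,B,C,D,E,F,G}  [seen]
{C,D,E,F} --0--> {B,C,D,E,F,G}  [new]
{C,D,E,F} --1--> {A,B,C,D,E,F,G}  [seen]
{C,D,E,F} --2--> {A,B,C,D,E,F,G}  [seen]
{A,B,C,E,F} --0--> {A,B,C,D,E,F,G}  [seen]
{A,B,C,E,F} --1--> {A,B,C,E,F,G}  [seen]
{A,B,C,E,F} --2--> {A,B,C,E,F,G}  [seen]
{B,C,E,F} --0--> {A,B,C,D,E,F,G}  [seen]
{B,C,E,F} --1--> {A,B,C,E,F,G}  [seen]
{B,C,E,F} --2--> {A,B,C,E,F,G}  [seen]
{A,B,C,E,F,G} --0--> {A,B,C,D,E,F,G}  [seen]
{A,B,C,E,F,G} --1--> {A,B,C,E,F,G}  [seen]
{A,B,C,E,F,G} --2--> {A,B,C,D,E,F,G}  [seen]
{A,B,D,E,F,G} --0--> {A,B,C,D,E,F,G}  [seen]
{A,B,D,E,F,G} --1--> {A,B,C,D,E,F,G}  [seen]
{A,B,D,E,F,G} --2--> {A,B,C,D,E,F,G}  [seen]
{A,B,C,D,E,F} --0--> {A,B,C,D,E,F,G}  [seen]
{A,B,C,D,E,F} --1--> {A,B,C,D,E,F,G}  [seen]
{A,B,C,D,E,F} --2--> {A,B,C,D,E,F,G}  [seen]
{B,C,D,E,F,G} --0--> {A,B,C,D,E,F,G}  [seen]
{B,C,D,E,F,G} --1--> {A,B,C,D,E,F,G}  [seen]
{B,C,D,E,F,G} --2--> {A,B,C,D,E,F,G}  [seen]
Reachable DFA states: {A}, {C,D,E}, {A,F}, {B,C,F}, {B,D,E,G}, {A,B,C,D,F,G}, {A,B,C,D,E,F,G}, {C,D,E,F}, {A,B,C,E,F}, {B,C,E,F}, {A,B,C,E,F,G}, {A,B,D,E,F,G}, {A,B,C,D,E,F}, {B,C,D,E,F,G}.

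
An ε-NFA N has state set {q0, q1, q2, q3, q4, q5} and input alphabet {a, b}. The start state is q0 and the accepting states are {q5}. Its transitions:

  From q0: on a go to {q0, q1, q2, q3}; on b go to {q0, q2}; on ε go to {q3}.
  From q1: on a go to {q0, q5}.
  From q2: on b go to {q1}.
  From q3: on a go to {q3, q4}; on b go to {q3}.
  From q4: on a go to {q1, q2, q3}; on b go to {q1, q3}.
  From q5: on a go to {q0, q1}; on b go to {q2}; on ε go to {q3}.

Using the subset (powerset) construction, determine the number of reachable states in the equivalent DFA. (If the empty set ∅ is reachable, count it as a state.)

5

Start state of the DFA: {q0, q3} (ε-closure of the NFA start).
{q0, q3} --a--> {q0, q1, q2, q3, q4}  [new]
{q0, q3} --b--> {q0, q2, q3}  [new]
{q0, q1, q2, q3, q4} --a--> {q0, q1, q2, q3, q4, q5}  [new]
{q0, q1, q2, q3, q4} --b--> {q0, q1, q2, q3}  [new]
{q0, q2, q3} --a--> {q0, q1, q2, q3, q4}  [seen]
{q0, q2, q3} --b--> {q0, q1, q2, q3}  [seen]
{q0, q1, q2, q3, q4, q5} --a--> {q0, q1, q2, q3, q4, q5}  [seen]
{q0, q1, q2, q3, q4, q5} --b--> {q0, q1, q2, q3}  [seen]
{q0, q1, q2, q3} --a--> {q0, q1, q2, q3, q4, q5}  [seen]
{q0, q1, q2, q3} --b--> {q0, q1, q2, q3}  [seen]
Reachable DFA states: {q0, q3}, {q0, q1, q2, q3, q4}, {q0, q2, q3}, {q0, q1, q2, q3, q4, q5}, {q0, q1, q2, q3}.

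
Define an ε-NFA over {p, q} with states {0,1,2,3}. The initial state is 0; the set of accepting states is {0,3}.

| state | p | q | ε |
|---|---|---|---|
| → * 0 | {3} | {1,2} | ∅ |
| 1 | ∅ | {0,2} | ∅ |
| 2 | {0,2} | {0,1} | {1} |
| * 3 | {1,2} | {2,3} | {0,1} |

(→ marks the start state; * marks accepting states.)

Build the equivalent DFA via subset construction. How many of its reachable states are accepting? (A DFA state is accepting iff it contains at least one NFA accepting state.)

Start state of the DFA: {0} (ε-closure of the NFA start).
{0} --p--> {0,1,3}  [new]
{0} --q--> {1,2}  [new]
{0,1,3} --p--> {0,1,2,3}  [new]
{0,1,3} --q--> {0,1,2,3}  [seen]
{1,2} --p--> {0,1,2}  [new]
{1,2} --q--> {0,1,2}  [seen]
{0,1,2,3} --p--> {0,1,2,3}  [seen]
{0,1,2,3} --q--> {0,1,2,3}  [seen]
{0,1,2} --p--> {0,1,2,3}  [seen]
{0,1,2} --q--> {0,1,2}  [seen]
Reachable DFA states: {0}, {0,1,3}, {1,2}, {0,1,2,3}, {0,1,2}.
Accepting DFA states (contain an NFA accepting state): {0}, {0,1,3}, {0,1,2,3}, {0,1,2}.

4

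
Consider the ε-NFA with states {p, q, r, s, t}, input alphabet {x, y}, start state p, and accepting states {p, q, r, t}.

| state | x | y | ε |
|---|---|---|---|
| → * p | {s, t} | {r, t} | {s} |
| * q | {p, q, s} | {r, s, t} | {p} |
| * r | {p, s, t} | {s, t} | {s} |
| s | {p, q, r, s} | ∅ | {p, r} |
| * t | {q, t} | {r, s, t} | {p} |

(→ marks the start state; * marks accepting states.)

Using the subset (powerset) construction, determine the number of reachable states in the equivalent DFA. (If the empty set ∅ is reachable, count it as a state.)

3

Start state of the DFA: {p, r, s} (ε-closure of the NFA start).
{p, r, s} --x--> {p, q, r, s, t}  [new]
{p, r, s} --y--> {p, r, s, t}  [new]
{p, q, r, s, t} --x--> {p, q, r, s, t}  [seen]
{p, q, r, s, t} --y--> {p, r, s, t}  [seen]
{p, r, s, t} --x--> {p, q, r, s, t}  [seen]
{p, r, s, t} --y--> {p, r, s, t}  [seen]
Reachable DFA states: {p, r, s}, {p, q, r, s, t}, {p, r, s, t}.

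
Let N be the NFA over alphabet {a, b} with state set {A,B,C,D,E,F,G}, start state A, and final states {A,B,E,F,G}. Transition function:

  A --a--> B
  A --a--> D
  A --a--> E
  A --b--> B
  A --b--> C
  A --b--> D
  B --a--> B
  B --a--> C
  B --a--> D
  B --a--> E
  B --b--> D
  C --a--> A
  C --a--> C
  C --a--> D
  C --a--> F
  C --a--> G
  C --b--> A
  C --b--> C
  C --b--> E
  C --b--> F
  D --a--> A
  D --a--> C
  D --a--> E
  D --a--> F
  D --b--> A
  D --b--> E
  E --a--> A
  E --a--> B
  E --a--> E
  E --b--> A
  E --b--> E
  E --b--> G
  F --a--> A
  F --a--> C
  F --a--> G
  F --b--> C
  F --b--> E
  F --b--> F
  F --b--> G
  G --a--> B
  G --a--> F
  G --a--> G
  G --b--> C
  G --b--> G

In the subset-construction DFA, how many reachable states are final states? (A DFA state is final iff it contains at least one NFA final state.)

Start state of the DFA: {A}.
{A} --a--> {B,D,E}  [new]
{A} --b--> {B,C,D}  [new]
{B,D,E} --a--> {A,B,C,D,E,F}  [new]
{B,D,E} --b--> {A,D,E,G}  [new]
{B,C,D} --a--> {A,B,C,D,E,F,G}  [new]
{B,C,D} --b--> {A,C,D,E,F}  [new]
{A,B,C,D,E,F} --a--> {A,B,C,D,E,F,G}  [seen]
{A,B,C,D,E,F} --b--> {A,B,C,D,E,F,G}  [seen]
{A,D,E,G} --a--> {A,B,C,D,E,F,G}  [seen]
{A,D,E,G} --b--> {A,B,C,D,E,G}  [new]
{A,B,C,D,E,F,G} --a--> {A,B,C,D,E,F,G}  [seen]
{A,B,C,D,E,F,G} --b--> {A,B,C,D,E,F,G}  [seen]
{A,C,D,E,F} --a--> {A,B,C,D,E,F,G}  [seen]
{A,C,D,E,F} --b--> {A,B,C,D,E,F,G}  [seen]
{A,B,C,D,E,G} --a--> {A,B,C,D,E,F,G}  [seen]
{A,B,C,D,E,G} --b--> {A,B,C,D,E,F,G}  [seen]
Reachable DFA states: {A}, {B,D,E}, {B,C,D}, {A,B,C,D,E,F}, {A,D,E,G}, {A,B,C,D,E,F,G}, {A,C,D,E,F}, {A,B,C,D,E,G}.
Accepting DFA states (contain an NFA accepting state): {A}, {B,D,E}, {B,C,D}, {A,B,C,D,E,F}, {A,D,E,G}, {A,B,C,D,E,F,G}, {A,C,D,E,F}, {A,B,C,D,E,G}.

8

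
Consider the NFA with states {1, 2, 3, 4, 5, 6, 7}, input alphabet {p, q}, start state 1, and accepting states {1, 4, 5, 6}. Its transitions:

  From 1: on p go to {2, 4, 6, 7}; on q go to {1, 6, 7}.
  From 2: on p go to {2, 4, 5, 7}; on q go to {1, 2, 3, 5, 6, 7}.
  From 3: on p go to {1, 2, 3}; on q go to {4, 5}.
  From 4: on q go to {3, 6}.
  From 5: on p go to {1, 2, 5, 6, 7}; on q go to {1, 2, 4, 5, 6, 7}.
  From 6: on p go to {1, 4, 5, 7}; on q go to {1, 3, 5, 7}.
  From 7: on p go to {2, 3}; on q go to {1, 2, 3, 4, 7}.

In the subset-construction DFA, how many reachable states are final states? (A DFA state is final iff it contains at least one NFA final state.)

Start state of the DFA: {1}.
{1} --p--> {2, 4, 6, 7}  [new]
{1} --q--> {1, 6, 7}  [new]
{2, 4, 6, 7} --p--> {1, 2, 3, 4, 5, 7}  [new]
{2, 4, 6, 7} --q--> {1, 2, 3, 4, 5, 6, 7}  [new]
{1, 6, 7} --p--> {1, 2, 3, 4, 5, 6, 7}  [seen]
{1, 6, 7} --q--> {1, 2, 3, 4, 5, 6, 7}  [seen]
{1, 2, 3, 4, 5, 7} --p--> {1, 2, 3, 4, 5, 6, 7}  [seen]
{1, 2, 3, 4, 5, 7} --q--> {1, 2, 3, 4, 5, 6, 7}  [seen]
{1, 2, 3, 4, 5, 6, 7} --p--> {1, 2, 3, 4, 5, 6, 7}  [seen]
{1, 2, 3, 4, 5, 6, 7} --q--> {1, 2, 3, 4, 5, 6, 7}  [seen]
Reachable DFA states: {1}, {2, 4, 6, 7}, {1, 6, 7}, {1, 2, 3, 4, 5, 7}, {1, 2, 3, 4, 5, 6, 7}.
Accepting DFA states (contain an NFA accepting state): {1}, {2, 4, 6, 7}, {1, 6, 7}, {1, 2, 3, 4, 5, 7}, {1, 2, 3, 4, 5, 6, 7}.

5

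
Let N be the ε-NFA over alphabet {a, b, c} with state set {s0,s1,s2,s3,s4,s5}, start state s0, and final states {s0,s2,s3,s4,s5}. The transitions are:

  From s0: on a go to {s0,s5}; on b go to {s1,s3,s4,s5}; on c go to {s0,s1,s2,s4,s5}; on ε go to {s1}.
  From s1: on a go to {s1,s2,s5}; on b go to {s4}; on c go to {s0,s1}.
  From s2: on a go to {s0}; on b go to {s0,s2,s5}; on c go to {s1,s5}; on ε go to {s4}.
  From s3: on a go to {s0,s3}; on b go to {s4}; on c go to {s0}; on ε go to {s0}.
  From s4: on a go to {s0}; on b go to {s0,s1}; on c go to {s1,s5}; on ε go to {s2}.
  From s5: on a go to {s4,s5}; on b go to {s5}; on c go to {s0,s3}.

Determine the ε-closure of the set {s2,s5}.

Begin with {s2,s5}.
s2 →ε {s4}; add s4.
ε-closure = {s2,s4,s5}.

{s2,s4,s5}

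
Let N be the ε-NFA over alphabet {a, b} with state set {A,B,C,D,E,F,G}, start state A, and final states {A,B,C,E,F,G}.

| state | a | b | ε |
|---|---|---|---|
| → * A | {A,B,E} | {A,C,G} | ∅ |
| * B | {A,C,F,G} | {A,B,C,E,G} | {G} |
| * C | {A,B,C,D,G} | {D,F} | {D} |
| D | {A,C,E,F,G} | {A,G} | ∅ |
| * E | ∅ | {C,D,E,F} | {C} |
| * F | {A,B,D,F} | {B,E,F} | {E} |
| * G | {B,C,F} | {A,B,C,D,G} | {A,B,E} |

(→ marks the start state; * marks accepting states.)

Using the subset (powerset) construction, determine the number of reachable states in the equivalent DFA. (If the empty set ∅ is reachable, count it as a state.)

Start state of the DFA: {A} (ε-closure of the NFA start).
{A} --a--> {A,B,C,D,E,G}  [new]
{A} --b--> {A,B,C,D,E,G}  [seen]
{A,B,C,D,E,G} --a--> {A,B,C,D,E,F,G}  [new]
{A,B,C,D,E,G} --b--> {A,B,C,D,E,F,G}  [seen]
{A,B,C,D,E,F,G} --a--> {A,B,C,D,E,F,G}  [seen]
{A,B,C,D,E,F,G} --b--> {A,B,C,D,E,F,G}  [seen]
Reachable DFA states: {A}, {A,B,C,D,E,G}, {A,B,C,D,E,F,G}.

3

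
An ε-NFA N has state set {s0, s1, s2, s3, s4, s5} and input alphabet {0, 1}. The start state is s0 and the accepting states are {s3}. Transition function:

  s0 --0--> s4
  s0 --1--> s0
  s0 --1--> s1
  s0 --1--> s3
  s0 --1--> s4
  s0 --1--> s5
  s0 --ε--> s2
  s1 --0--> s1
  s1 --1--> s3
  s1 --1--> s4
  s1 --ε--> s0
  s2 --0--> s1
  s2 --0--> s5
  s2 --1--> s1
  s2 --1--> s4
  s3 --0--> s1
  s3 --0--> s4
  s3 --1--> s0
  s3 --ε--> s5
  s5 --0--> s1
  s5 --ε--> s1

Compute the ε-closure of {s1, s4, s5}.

{s0, s1, s2, s4, s5}

Begin with {s1, s4, s5}.
s1 →ε {s0}; add s0.
s0 →ε {s2}; add s2.
ε-closure = {s0, s1, s2, s4, s5}.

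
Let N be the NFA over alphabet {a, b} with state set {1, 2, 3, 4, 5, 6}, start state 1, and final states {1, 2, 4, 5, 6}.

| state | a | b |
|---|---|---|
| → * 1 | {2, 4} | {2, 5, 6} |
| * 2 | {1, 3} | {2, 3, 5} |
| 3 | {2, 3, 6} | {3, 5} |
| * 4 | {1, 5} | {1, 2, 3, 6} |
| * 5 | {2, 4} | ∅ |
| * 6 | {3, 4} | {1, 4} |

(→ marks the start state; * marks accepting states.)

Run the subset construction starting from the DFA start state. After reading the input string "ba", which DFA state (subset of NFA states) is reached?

Start: {1}.
δ(1,b) = {2, 5, 6}.
Union: {2, 5, 6}.
After b: {2, 5, 6}.
δ(2,a) = {1, 3}; δ(5,a) = {2, 4}; δ(6,a) = {3, 4}.
Union: {1, 2, 3, 4}.
After a: {1, 2, 3, 4}.

{1, 2, 3, 4}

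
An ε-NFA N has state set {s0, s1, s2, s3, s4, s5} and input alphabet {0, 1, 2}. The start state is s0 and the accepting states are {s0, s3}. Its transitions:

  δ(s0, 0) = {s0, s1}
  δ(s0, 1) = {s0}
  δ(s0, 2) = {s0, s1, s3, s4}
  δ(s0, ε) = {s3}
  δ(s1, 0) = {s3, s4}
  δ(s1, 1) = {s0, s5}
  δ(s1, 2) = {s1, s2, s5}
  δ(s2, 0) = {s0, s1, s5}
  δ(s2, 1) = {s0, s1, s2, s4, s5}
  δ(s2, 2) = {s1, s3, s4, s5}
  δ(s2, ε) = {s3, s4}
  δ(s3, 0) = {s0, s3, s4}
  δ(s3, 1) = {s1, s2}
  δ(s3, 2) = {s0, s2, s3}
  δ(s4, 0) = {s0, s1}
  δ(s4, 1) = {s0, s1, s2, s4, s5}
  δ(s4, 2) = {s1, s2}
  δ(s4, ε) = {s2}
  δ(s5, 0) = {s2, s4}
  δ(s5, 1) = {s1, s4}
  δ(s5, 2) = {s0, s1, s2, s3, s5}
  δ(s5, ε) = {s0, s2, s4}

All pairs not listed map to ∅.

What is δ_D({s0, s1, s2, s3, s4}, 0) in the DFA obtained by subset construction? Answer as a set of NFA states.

δ(s0,0) = {s0, s1}; δ(s1,0) = {s3, s4}; δ(s2,0) = {s0, s1, s5}; δ(s3,0) = {s0, s3, s4}; δ(s4,0) = {s0, s1}.
Union: {s0, s1, s3, s4, s5}.
ε-closure gives {s0, s1, s2, s3, s4, s5}.

{s0, s1, s2, s3, s4, s5}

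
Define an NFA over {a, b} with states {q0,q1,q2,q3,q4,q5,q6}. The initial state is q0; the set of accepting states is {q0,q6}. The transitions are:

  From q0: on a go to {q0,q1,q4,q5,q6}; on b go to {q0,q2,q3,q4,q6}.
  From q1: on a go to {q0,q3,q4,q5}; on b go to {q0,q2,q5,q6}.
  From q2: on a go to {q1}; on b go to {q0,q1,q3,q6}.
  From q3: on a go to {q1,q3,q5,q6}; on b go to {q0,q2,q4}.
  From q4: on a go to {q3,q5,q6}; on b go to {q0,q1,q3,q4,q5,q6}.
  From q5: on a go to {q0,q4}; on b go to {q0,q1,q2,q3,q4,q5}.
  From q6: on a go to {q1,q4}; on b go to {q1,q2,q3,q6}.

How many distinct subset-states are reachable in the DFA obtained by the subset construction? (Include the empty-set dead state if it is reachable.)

Start state of the DFA: {q0}.
{q0} --a--> {q0,q1,q4,q5,q6}  [new]
{q0} --b--> {q0,q2,q3,q4,q6}  [new]
{q0,q1,q4,q5,q6} --a--> {q0,q1,q3,q4,q5,q6}  [new]
{q0,q1,q4,q5,q6} --b--> {q0,q1,q2,q3,q4,q5,q6}  [new]
{q0,q2,q3,q4,q6} --a--> {q0,q1,q3,q4,q5,q6}  [seen]
{q0,q2,q3,q4,q6} --b--> {q0,q1,q2,q3,q4,q5,q6}  [seen]
{q0,q1,q3,q4,q5,q6} --a--> {q0,q1,q3,q4,q5,q6}  [seen]
{q0,q1,q3,q4,q5,q6} --b--> {q0,q1,q2,q3,q4,q5,q6}  [seen]
{q0,q1,q2,q3,q4,q5,q6} --a--> {q0,q1,q3,q4,q5,q6}  [seen]
{q0,q1,q2,q3,q4,q5,q6} --b--> {q0,q1,q2,q3,q4,q5,q6}  [seen]
Reachable DFA states: {q0}, {q0,q1,q4,q5,q6}, {q0,q2,q3,q4,q6}, {q0,q1,q3,q4,q5,q6}, {q0,q1,q2,q3,q4,q5,q6}.

5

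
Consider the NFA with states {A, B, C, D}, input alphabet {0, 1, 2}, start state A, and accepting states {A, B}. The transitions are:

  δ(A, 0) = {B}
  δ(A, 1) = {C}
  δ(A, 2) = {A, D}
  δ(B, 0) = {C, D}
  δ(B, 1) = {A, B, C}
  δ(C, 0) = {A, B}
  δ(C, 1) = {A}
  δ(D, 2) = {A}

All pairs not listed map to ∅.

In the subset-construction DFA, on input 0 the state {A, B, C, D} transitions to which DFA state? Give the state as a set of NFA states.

δ(A,0) = {B}; δ(B,0) = {C, D}; δ(C,0) = {A, B}; δ(D,0) = ∅.
Union: {A, B, C, D}.

{A, B, C, D}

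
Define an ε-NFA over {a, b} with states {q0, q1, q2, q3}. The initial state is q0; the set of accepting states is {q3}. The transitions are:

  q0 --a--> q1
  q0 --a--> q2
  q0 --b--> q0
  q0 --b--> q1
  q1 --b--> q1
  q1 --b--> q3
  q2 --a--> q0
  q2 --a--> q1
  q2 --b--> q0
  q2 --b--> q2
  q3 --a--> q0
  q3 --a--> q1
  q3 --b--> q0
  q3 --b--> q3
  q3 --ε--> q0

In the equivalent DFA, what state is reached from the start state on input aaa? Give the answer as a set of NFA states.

{q1, q2}

Start: {q0}.
δ(q0,a) = {q1, q2}.
Union: {q1, q2}.
After a: {q1, q2}.
δ(q1,a) = ∅; δ(q2,a) = {q0, q1}.
Union: {q0, q1}.
After a: {q0, q1}.
δ(q0,a) = {q1, q2}; δ(q1,a) = ∅.
Union: {q1, q2}.
After a: {q1, q2}.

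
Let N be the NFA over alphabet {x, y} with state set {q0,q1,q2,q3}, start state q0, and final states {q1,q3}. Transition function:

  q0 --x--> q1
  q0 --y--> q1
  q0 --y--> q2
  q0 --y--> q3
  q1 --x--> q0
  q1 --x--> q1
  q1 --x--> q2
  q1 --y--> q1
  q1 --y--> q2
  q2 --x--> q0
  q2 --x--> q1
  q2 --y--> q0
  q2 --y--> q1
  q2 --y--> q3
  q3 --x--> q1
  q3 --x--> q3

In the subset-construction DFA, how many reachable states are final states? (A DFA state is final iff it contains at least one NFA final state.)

5

Start state of the DFA: {q0}.
{q0} --x--> {q1}  [new]
{q0} --y--> {q1,q2,q3}  [new]
{q1} --x--> {q0,q1,q2}  [new]
{q1} --y--> {q1,q2}  [new]
{q1,q2,q3} --x--> {q0,q1,q2,q3}  [new]
{q1,q2,q3} --y--> {q0,q1,q2,q3}  [seen]
{q0,q1,q2} --x--> {q0,q1,q2}  [seen]
{q0,q1,q2} --y--> {q0,q1,q2,q3}  [seen]
{q1,q2} --x--> {q0,q1,q2}  [seen]
{q1,q2} --y--> {q0,q1,q2,q3}  [seen]
{q0,q1,q2,q3} --x--> {q0,q1,q2,q3}  [seen]
{q0,q1,q2,q3} --y--> {q0,q1,q2,q3}  [seen]
Reachable DFA states: {q0}, {q1}, {q1,q2,q3}, {q0,q1,q2}, {q1,q2}, {q0,q1,q2,q3}.
Accepting DFA states (contain an NFA accepting state): {q1}, {q1,q2,q3}, {q0,q1,q2}, {q1,q2}, {q0,q1,q2,q3}.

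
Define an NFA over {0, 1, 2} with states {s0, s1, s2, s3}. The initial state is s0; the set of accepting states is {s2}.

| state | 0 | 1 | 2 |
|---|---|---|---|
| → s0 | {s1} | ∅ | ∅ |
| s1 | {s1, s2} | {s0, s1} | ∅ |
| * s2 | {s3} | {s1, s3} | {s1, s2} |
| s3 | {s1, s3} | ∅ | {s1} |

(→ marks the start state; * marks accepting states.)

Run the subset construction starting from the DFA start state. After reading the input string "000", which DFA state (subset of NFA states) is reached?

Start: {s0}.
δ(s0,0) = {s1}.
Union: {s1}.
After 0: {s1}.
δ(s1,0) = {s1, s2}.
Union: {s1, s2}.
After 0: {s1, s2}.
δ(s1,0) = {s1, s2}; δ(s2,0) = {s3}.
Union: {s1, s2, s3}.
After 0: {s1, s2, s3}.

{s1, s2, s3}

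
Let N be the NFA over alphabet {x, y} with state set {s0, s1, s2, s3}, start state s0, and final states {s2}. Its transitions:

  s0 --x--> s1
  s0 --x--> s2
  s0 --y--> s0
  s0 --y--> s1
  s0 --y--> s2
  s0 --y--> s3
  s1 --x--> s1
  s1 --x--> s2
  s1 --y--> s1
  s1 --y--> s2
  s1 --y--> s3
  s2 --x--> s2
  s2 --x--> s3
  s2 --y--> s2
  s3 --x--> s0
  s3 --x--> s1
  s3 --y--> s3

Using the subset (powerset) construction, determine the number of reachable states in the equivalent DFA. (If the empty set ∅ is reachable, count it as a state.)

Start state of the DFA: {s0}.
{s0} --x--> {s1, s2}  [new]
{s0} --y--> {s0, s1, s2, s3}  [new]
{s1, s2} --x--> {s1, s2, s3}  [new]
{s1, s2} --y--> {s1, s2, s3}  [seen]
{s0, s1, s2, s3} --x--> {s0, s1, s2, s3}  [seen]
{s0, s1, s2, s3} --y--> {s0, s1, s2, s3}  [seen]
{s1, s2, s3} --x--> {s0, s1, s2, s3}  [seen]
{s1, s2, s3} --y--> {s1, s2, s3}  [seen]
Reachable DFA states: {s0}, {s1, s2}, {s0, s1, s2, s3}, {s1, s2, s3}.

4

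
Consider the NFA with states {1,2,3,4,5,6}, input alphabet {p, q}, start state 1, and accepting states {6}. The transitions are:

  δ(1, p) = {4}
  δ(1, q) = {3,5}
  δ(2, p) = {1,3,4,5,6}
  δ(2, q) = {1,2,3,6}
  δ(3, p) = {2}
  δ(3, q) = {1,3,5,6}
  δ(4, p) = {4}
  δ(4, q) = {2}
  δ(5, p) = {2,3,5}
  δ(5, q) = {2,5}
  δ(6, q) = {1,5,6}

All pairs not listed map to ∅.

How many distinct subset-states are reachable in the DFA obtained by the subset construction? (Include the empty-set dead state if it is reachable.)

10

Start state of the DFA: {1}.
{1} --p--> {4}  [new]
{1} --q--> {3,5}  [new]
{4} --p--> {4}  [seen]
{4} --q--> {2}  [new]
{3,5} --p--> {2,3,5}  [new]
{3,5} --q--> {1,2,3,5,6}  [new]
{2} --p--> {1,3,4,5,6}  [new]
{2} --q--> {1,2,3,6}  [new]
{2,3,5} --p--> {1,2,3,4,5,6}  [new]
{2,3,5} --q--> {1,2,3,5,6}  [seen]
{1,2,3,5,6} --p--> {1,2,3,4,5,6}  [seen]
{1,2,3,5,6} --q--> {1,2,3,5,6}  [seen]
{1,3,4,5,6} --p--> {2,3,4,5}  [new]
{1,3,4,5,6} --q--> {1,2,3,5,6}  [seen]
{1,2,3,6} --p--> {1,2,3,4,5,6}  [seen]
{1,2,3,6} --q--> {1,2,3,5,6}  [seen]
{1,2,3,4,5,6} --p--> {1,2,3,4,5,6}  [seen]
{1,2,3,4,5,6} --q--> {1,2,3,5,6}  [seen]
{2,3,4,5} --p--> {1,2,3,4,5,6}  [seen]
{2,3,4,5} --q--> {1,2,3,5,6}  [seen]
Reachable DFA states: {1}, {4}, {3,5}, {2}, {2,3,5}, {1,2,3,5,6}, {1,3,4,5,6}, {1,2,3,6}, {1,2,3,4,5,6}, {2,3,4,5}.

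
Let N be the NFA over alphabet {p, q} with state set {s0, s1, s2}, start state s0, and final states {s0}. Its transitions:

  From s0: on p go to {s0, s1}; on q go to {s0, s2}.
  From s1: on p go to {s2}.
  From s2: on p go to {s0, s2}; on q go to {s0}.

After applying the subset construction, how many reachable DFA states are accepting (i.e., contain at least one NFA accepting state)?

Start state of the DFA: {s0}.
{s0} --p--> {s0, s1}  [new]
{s0} --q--> {s0, s2}  [new]
{s0, s1} --p--> {s0, s1, s2}  [new]
{s0, s1} --q--> {s0, s2}  [seen]
{s0, s2} --p--> {s0, s1, s2}  [seen]
{s0, s2} --q--> {s0, s2}  [seen]
{s0, s1, s2} --p--> {s0, s1, s2}  [seen]
{s0, s1, s2} --q--> {s0, s2}  [seen]
Reachable DFA states: {s0}, {s0, s1}, {s0, s2}, {s0, s1, s2}.
Accepting DFA states (contain an NFA accepting state): {s0}, {s0, s1}, {s0, s2}, {s0, s1, s2}.

4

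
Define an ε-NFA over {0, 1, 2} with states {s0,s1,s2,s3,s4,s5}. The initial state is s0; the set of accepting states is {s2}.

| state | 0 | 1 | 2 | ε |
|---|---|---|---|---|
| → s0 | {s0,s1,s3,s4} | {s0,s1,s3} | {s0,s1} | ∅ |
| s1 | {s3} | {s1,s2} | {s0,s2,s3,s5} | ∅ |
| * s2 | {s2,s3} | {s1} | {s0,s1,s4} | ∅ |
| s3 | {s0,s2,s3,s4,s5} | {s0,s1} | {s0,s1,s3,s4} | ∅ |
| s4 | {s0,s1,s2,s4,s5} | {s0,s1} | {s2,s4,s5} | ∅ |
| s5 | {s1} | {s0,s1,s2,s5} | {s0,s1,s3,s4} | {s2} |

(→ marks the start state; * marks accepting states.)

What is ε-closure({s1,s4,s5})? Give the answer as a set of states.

{s1,s2,s4,s5}

Begin with {s1,s4,s5}.
s5 →ε {s2}; add s2.
ε-closure = {s1,s2,s4,s5}.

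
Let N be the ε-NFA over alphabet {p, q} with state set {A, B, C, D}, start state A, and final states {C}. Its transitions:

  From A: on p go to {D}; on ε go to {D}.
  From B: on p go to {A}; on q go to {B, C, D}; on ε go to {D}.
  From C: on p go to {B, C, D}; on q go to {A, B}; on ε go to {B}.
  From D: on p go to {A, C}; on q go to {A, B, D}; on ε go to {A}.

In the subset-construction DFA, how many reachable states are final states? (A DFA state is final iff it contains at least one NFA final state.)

1

Start state of the DFA: {A, D} (ε-closure of the NFA start).
{A, D} --p--> {A, B, C, D}  [new]
{A, D} --q--> {A, B, D}  [new]
{A, B, C, D} --p--> {A, B, C, D}  [seen]
{A, B, C, D} --q--> {A, B, C, D}  [seen]
{A, B, D} --p--> {A, B, C, D}  [seen]
{A, B, D} --q--> {A, B, C, D}  [seen]
Reachable DFA states: {A, D}, {A, B, C, D}, {A, B, D}.
Accepting DFA states (contain an NFA accepting state): {A, B, C, D}.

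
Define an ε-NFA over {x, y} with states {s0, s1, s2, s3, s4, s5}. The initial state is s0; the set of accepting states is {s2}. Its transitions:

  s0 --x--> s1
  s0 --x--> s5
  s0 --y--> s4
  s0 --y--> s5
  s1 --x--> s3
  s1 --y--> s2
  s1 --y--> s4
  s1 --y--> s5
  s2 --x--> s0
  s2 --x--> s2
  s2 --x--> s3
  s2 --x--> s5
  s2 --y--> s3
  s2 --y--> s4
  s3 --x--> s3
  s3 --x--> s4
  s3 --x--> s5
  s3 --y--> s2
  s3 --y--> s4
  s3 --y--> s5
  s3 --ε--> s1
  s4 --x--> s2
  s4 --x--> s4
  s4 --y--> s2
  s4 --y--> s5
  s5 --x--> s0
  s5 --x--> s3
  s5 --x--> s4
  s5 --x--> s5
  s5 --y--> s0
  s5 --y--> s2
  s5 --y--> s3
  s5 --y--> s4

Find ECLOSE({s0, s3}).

Begin with {s0, s3}.
s3 →ε {s1}; add s1.
ε-closure = {s0, s1, s3}.

{s0, s1, s3}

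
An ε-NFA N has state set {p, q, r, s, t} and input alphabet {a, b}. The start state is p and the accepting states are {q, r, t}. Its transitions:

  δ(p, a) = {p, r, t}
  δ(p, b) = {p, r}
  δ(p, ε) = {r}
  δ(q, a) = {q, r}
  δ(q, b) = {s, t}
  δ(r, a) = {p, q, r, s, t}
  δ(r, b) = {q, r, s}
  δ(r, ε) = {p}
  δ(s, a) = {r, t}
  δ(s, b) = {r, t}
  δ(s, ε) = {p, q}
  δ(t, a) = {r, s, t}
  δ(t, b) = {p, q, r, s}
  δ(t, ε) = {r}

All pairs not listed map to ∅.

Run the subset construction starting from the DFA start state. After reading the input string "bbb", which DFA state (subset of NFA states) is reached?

{p, q, r, s, t}

Start: {p, r}.
δ(p,b) = {p, r}; δ(r,b) = {q, r, s}.
Union: {p, q, r, s}.
After b: {p, q, r, s}.
δ(p,b) = {p, r}; δ(q,b) = {s, t}; δ(r,b) = {q, r, s}; δ(s,b) = {r, t}.
Union: {p, q, r, s, t}.
After b: {p, q, r, s, t}.
δ(p,b) = {p, r}; δ(q,b) = {s, t}; δ(r,b) = {q, r, s}; δ(s,b) = {r, t}; δ(t,b) = {p, q, r, s}.
Union: {p, q, r, s, t}.
After b: {p, q, r, s, t}.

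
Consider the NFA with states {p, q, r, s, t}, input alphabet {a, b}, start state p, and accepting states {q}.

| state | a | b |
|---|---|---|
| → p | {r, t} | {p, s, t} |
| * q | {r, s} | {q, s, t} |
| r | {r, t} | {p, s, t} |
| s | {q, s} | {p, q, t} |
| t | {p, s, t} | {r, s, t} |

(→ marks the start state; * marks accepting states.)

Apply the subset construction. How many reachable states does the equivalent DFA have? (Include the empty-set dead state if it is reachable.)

5

Start state of the DFA: {p}.
{p} --a--> {r, t}  [new]
{p} --b--> {p, s, t}  [new]
{r, t} --a--> {p, r, s, t}  [new]
{r, t} --b--> {p, r, s, t}  [seen]
{p, s, t} --a--> {p, q, r, s, t}  [new]
{p, s, t} --b--> {p, q, r, s, t}  [seen]
{p, r, s, t} --a--> {p, q, r, s, t}  [seen]
{p, r, s, t} --b--> {p, q, r, s, t}  [seen]
{p, q, r, s, t} --a--> {p, q, r, s, t}  [seen]
{p, q, r, s, t} --b--> {p, q, r, s, t}  [seen]
Reachable DFA states: {p}, {r, t}, {p, s, t}, {p, r, s, t}, {p, q, r, s, t}.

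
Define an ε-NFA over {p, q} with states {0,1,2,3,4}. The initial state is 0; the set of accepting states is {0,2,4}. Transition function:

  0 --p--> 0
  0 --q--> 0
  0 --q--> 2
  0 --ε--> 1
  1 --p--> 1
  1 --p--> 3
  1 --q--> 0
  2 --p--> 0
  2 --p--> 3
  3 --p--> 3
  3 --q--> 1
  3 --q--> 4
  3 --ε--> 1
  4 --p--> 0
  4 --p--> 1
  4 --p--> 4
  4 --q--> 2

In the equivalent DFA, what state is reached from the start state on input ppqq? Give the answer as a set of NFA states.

{0,1,2}

Start: {0,1}.
δ(0,p) = {0}; δ(1,p) = {1,3}.
Union: {0,1,3}.
After p: {0,1,3}.
δ(0,p) = {0}; δ(1,p) = {1,3}; δ(3,p) = {3}.
Union: {0,1,3}.
After p: {0,1,3}.
δ(0,q) = {0,2}; δ(1,q) = {0}; δ(3,q) = {1,4}.
Union: {0,1,2,4}.
After q: {0,1,2,4}.
δ(0,q) = {0,2}; δ(1,q) = {0}; δ(2,q) = ∅; δ(4,q) = {2}.
Union: {0,2}.
ε-closure gives {0,1,2}.
After q: {0,1,2}.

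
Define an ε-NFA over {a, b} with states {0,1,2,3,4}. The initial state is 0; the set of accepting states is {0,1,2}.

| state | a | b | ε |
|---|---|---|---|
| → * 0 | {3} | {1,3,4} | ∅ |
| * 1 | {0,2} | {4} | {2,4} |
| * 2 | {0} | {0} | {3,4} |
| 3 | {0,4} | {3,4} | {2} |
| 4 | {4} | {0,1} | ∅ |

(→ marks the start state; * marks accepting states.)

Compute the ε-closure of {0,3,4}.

{0,2,3,4}

Begin with {0,3,4}.
3 →ε {2}; add 2.
ε-closure = {0,2,3,4}.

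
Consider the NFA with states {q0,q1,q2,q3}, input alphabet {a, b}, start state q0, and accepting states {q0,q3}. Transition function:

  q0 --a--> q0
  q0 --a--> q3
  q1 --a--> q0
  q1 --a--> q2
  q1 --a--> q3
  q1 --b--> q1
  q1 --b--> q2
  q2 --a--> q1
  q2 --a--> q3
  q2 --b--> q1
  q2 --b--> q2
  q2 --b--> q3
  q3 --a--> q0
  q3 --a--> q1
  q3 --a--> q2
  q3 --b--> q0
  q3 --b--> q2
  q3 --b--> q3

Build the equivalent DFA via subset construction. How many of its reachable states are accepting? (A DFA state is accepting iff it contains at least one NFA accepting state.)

Start state of the DFA: {q0}.
{q0} --a--> {q0,q3}  [new]
{q0} --b--> ∅  [new]
{q0,q3} --a--> {q0,q1,q2,q3}  [new]
{q0,q3} --b--> {q0,q2,q3}  [new]
∅ --a--> ∅  [seen]
∅ --b--> ∅  [seen]
{q0,q1,q2,q3} --a--> {q0,q1,q2,q3}  [seen]
{q0,q1,q2,q3} --b--> {q0,q1,q2,q3}  [seen]
{q0,q2,q3} --a--> {q0,q1,q2,q3}  [seen]
{q0,q2,q3} --b--> {q0,q1,q2,q3}  [seen]
Reachable DFA states: {q0}, {q0,q3}, ∅, {q0,q1,q2,q3}, {q0,q2,q3}.
Accepting DFA states (contain an NFA accepting state): {q0}, {q0,q3}, {q0,q1,q2,q3}, {q0,q2,q3}.

4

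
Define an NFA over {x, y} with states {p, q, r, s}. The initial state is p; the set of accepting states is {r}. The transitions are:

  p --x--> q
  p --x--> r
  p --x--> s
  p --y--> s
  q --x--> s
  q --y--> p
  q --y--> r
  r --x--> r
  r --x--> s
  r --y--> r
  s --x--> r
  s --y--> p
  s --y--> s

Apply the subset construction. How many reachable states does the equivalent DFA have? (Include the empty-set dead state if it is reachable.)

7

Start state of the DFA: {p}.
{p} --x--> {q, r, s}  [new]
{p} --y--> {s}  [new]
{q, r, s} --x--> {r, s}  [new]
{q, r, s} --y--> {p, r, s}  [new]
{s} --x--> {r}  [new]
{s} --y--> {p, s}  [new]
{r, s} --x--> {r, s}  [seen]
{r, s} --y--> {p, r, s}  [seen]
{p, r, s} --x--> {q, r, s}  [seen]
{p, r, s} --y--> {p, r, s}  [seen]
{r} --x--> {r, s}  [seen]
{r} --y--> {r}  [seen]
{p, s} --x--> {q, r, s}  [seen]
{p, s} --y--> {p, s}  [seen]
Reachable DFA states: {p}, {q, r, s}, {s}, {r, s}, {p, r, s}, {r}, {p, s}.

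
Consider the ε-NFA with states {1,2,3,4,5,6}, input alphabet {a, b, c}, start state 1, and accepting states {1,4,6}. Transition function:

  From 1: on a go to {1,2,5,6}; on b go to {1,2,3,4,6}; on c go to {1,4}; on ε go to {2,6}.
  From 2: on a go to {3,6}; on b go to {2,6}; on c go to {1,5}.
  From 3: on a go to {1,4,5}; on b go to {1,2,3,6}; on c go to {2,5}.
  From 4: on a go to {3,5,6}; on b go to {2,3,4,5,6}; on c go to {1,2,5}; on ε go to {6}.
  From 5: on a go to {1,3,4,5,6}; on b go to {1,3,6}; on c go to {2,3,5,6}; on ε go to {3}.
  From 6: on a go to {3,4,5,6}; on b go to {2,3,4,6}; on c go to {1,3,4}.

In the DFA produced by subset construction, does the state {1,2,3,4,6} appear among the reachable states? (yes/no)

yes

Start state of the DFA: {1,2,6} (ε-closure of the NFA start).
{1,2,6} --a--> {1,2,3,4,5,6}  [new]
{1,2,6} --b--> {1,2,3,4,6}  [new]
{1,2,6} --c--> {1,2,3,4,5,6}  [seen]
{1,2,3,4,5,6} --a--> {1,2,3,4,5,6}  [seen]
{1,2,3,4,5,6} --b--> {1,2,3,4,5,6}  [seen]
{1,2,3,4,5,6} --c--> {1,2,3,4,5,6}  [seen]
{1,2,3,4,6} --a--> {1,2,3,4,5,6}  [seen]
{1,2,3,4,6} --b--> {1,2,3,4,5,6}  [seen]
{1,2,3,4,6} --c--> {1,2,3,4,5,6}  [seen]
Reachable DFA states: {1,2,6}, {1,2,3,4,5,6}, {1,2,3,4,6}.
{1,2,3,4,6} is among them.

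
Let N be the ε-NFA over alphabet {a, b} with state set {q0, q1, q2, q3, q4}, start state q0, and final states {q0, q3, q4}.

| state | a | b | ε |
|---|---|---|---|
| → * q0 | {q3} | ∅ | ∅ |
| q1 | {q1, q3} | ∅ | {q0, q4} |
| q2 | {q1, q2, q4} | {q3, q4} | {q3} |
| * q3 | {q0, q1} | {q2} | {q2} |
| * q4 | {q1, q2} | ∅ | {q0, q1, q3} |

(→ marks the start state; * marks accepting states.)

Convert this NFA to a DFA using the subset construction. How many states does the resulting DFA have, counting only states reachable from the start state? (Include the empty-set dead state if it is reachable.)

Start state of the DFA: {q0} (ε-closure of the NFA start).
{q0} --a--> {q2, q3}  [new]
{q0} --b--> ∅  [new]
{q2, q3} --a--> {q0, q1, q2, q3, q4}  [new]
{q2, q3} --b--> {q0, q1, q2, q3, q4}  [seen]
∅ --a--> ∅  [seen]
∅ --b--> ∅  [seen]
{q0, q1, q2, q3, q4} --a--> {q0, q1, q2, q3, q4}  [seen]
{q0, q1, q2, q3, q4} --b--> {q0, q1, q2, q3, q4}  [seen]
Reachable DFA states: {q0}, {q2, q3}, ∅, {q0, q1, q2, q3, q4}.

4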